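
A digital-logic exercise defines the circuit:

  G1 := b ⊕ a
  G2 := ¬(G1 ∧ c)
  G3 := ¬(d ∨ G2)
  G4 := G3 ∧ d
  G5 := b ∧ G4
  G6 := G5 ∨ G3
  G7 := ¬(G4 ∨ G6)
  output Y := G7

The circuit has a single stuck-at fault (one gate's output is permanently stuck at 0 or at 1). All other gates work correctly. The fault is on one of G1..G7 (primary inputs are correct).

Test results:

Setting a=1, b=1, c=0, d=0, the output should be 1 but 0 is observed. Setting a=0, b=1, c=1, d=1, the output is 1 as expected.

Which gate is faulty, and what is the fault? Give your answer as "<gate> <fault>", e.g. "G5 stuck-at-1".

G2 stuck-at-0

Fault-free values for test 1 (a=1, b=1, c=0, d=0): G1=0, G2=1, G3=0, G4=0, G5=0, G6=0, G7=1, giving Y=1. Observed 0.
Test 1: faults giving observed 0 are {G2 stuck-at-0, G3 stuck-at-1, G4 stuck-at-1, G5 stuck-at-1, G6 stuck-at-1, G7 stuck-at-0}.
Test 2 (a=0, b=1, c=1, d=1): fault-free G1=1, G2=0, G3=0, G4=0, G5=0, G6=0, G7=1 → 1; observed 1. Eliminates G3 stuck-at-1, G4 stuck-at-1, G5 stuck-at-1, G6 stuck-at-1, G7 stuck-at-0.
Only G2 stuck-at-0 is consistent with every test.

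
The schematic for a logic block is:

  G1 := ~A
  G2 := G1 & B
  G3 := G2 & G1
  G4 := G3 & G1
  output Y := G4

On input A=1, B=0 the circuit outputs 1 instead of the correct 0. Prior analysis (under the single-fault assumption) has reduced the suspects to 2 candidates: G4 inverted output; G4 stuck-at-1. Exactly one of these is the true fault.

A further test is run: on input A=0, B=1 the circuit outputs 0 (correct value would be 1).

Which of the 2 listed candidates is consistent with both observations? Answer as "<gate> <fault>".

Evaluate each candidate on input A=0, B=1:
  G4 inverted output: G1=1, G2=1, G3=1, G4=0 [inverted output] → 0 — matches
  G4 stuck-at-1: G1=1, G2=1, G3=1, G4=1 [stuck-at-1] → 1 — eliminated
Only G4 inverted output reproduces the observed 0.

G4 inverted output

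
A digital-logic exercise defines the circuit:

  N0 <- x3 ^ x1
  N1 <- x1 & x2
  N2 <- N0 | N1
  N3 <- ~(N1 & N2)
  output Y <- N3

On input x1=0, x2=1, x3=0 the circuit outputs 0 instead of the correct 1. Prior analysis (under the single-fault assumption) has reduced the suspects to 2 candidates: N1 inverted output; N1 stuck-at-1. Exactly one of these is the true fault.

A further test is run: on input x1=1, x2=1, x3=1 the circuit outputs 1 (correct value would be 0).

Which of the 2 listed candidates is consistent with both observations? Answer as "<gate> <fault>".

N1 inverted output

Evaluate each candidate on input x1=1, x2=1, x3=1:
  N1 inverted output: N0=0, N1=0 [inverted output], N2=0, N3=1 → 1 — matches
  N1 stuck-at-1: N0=0, N1=1 [stuck-at-1], N2=1, N3=0 → 0 — eliminated
Only N1 inverted output reproduces the observed 1.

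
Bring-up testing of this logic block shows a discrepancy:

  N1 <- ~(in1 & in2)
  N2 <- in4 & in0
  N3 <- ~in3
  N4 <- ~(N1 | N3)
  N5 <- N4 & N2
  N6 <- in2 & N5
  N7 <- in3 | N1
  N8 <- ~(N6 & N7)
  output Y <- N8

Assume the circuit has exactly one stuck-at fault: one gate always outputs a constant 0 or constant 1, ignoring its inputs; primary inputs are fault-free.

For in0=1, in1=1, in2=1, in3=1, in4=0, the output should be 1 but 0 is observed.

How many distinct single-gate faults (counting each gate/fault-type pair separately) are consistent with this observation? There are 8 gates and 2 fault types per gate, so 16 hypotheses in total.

4

Fault-free: N1=0, N2=0, N3=0, N4=1, N5=0, N6=0, N7=1, N8=1 → 1. Observed 0.
  N1: none of the 2 fault types match ✗
  N2: stuck-at-1 ✓; others ✗
  N3: none of the 2 fault types match ✗
  N4: none of the 2 fault types match ✗
  N5: stuck-at-1 ✓; others ✗
  N6: stuck-at-1 ✓; others ✗
  N7: none of the 2 fault types match ✗
  N8: stuck-at-0 ✓; others ✗
Consistent faults: {N2 stuck-at-1, N5 stuck-at-1, N6 stuck-at-1, N8 stuck-at-0} — 4 in all.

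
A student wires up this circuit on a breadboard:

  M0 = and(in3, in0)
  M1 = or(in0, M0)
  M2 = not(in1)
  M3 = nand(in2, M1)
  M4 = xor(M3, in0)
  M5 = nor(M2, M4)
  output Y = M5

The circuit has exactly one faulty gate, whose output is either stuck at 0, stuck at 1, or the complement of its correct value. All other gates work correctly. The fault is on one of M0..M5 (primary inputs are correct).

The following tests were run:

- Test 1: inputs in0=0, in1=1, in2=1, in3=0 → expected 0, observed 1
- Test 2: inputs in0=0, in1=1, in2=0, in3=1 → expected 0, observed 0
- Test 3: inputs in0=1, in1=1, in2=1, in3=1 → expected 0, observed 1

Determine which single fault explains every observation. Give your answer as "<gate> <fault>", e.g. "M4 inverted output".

Fault-free values for test 1 (in0=0, in1=1, in2=1, in3=0): M0=0, M1=0, M2=0, M3=1, M4=1, M5=0, giving Y=0. Observed 1.
Test 1: faults giving observed 1 are {M0 stuck-at-1, M0 inverted output, M1 stuck-at-1, M1 inverted output, M3 stuck-at-0, M3 inverted output, M4 stuck-at-0, M4 inverted output, M5 stuck-at-1, M5 inverted output}.
Test 2 (in0=0, in1=1, in2=0, in3=1): fault-free M0=0, M1=0, M2=0, M3=1, M4=1, M5=0 → 0; observed 0. Eliminates M3 stuck-at-0, M3 inverted output, M4 stuck-at-0, M4 inverted output, M5 stuck-at-1, M5 inverted output.
Test 3 (in0=1, in1=1, in2=1, in3=1): fault-free M0=1, M1=1, M2=0, M3=0, M4=1, M5=0 → 0; observed 1. Eliminates M0 stuck-at-1, M0 inverted output, M1 stuck-at-1.
Only M1 inverted output is consistent with every test.

M1 inverted output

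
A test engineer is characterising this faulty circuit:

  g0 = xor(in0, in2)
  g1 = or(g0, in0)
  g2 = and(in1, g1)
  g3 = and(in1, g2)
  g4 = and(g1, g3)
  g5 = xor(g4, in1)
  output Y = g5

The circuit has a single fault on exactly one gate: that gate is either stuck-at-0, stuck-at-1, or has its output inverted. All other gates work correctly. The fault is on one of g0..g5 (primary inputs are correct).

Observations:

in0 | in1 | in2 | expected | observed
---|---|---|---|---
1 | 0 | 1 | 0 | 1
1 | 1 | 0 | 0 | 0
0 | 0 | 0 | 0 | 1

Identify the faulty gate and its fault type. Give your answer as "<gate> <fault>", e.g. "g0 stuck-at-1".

Fault-free values for test 1 (in0=1, in1=0, in2=1): g0=0, g1=1, g2=0, g3=0, g4=0, g5=0, giving Y=0. Observed 1.
Test 1: faults giving observed 1 are {g3 stuck-at-1, g3 inverted output, g4 stuck-at-1, g4 inverted output, g5 stuck-at-1, g5 inverted output}.
Test 2 (in0=1, in1=1, in2=0): fault-free g0=1, g1=1, g2=1, g3=1, g4=1, g5=0 → 0; observed 0. Eliminates g3 inverted output, g4 inverted output, g5 stuck-at-1, g5 inverted output.
Test 3 (in0=0, in1=0, in2=0): fault-free g0=0, g1=0, g2=0, g3=0, g4=0, g5=0 → 0; observed 1. Eliminates g3 stuck-at-1.
Only g4 stuck-at-1 is consistent with every test.

g4 stuck-at-1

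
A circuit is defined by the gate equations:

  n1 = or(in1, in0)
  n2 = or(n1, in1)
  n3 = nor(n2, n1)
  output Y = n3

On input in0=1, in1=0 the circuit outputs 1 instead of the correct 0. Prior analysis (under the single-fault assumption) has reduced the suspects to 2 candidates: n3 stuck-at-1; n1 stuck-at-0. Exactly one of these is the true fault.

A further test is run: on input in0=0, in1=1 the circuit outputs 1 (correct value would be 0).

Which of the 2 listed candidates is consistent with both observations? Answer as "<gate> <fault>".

Evaluate each candidate on input in0=0, in1=1:
  n3 stuck-at-1: n1=1, n2=1, n3=1 [stuck-at-1] → 1 — matches
  n1 stuck-at-0: n1=0 [stuck-at-0], n2=1, n3=0 → 0 — eliminated
Only n3 stuck-at-1 reproduces the observed 1.

n3 stuck-at-1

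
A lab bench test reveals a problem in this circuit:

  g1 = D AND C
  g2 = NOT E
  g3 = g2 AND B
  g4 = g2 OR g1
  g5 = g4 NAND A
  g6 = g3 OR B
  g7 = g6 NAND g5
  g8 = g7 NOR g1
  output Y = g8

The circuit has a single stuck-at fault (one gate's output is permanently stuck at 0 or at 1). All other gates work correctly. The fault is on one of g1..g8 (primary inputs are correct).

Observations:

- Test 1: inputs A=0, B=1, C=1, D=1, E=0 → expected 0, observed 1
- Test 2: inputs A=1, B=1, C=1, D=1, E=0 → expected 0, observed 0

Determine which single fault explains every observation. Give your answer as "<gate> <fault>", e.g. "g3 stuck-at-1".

Fault-free values for test 1 (A=0, B=1, C=1, D=1, E=0): g1=1, g2=1, g3=1, g4=1, g5=1, g6=1, g7=0, g8=0, giving Y=0. Observed 1.
Test 1: faults giving observed 1 are {g1 stuck-at-0, g8 stuck-at-1}.
Test 2 (A=1, B=1, C=1, D=1, E=0): fault-free g1=1, g2=1, g3=1, g4=1, g5=0, g6=1, g7=1, g8=0 → 0; observed 0. Eliminates g8 stuck-at-1.
Only g1 stuck-at-0 is consistent with every test.

g1 stuck-at-0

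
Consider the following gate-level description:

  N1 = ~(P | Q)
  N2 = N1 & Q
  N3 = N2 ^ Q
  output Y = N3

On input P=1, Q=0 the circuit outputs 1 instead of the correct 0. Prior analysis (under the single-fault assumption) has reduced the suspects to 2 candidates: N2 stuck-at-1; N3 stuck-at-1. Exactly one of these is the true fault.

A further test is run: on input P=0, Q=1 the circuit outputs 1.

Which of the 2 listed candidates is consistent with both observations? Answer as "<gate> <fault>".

N3 stuck-at-1

Evaluate each candidate on input P=0, Q=1:
  N2 stuck-at-1: N1=0, N2=1 [stuck-at-1], N3=0 → 0 — eliminated
  N3 stuck-at-1: N1=0, N2=0, N3=1 [stuck-at-1] → 1 — matches
Only N3 stuck-at-1 reproduces the observed 1.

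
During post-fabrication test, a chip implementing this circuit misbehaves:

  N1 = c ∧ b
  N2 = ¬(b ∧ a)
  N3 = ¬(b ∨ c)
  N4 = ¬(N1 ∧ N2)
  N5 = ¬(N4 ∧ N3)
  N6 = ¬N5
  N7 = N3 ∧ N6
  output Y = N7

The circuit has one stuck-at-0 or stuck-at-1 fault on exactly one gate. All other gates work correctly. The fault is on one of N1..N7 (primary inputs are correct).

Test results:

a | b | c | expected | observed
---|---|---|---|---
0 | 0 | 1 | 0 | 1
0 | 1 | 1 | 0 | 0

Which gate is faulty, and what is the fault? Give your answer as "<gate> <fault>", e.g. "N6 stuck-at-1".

N3 stuck-at-1

Fault-free values for test 1 (a=0, b=0, c=1): N1=0, N2=1, N3=0, N4=1, N5=1, N6=0, N7=0, giving Y=0. Observed 1.
Test 1: faults giving observed 1 are {N3 stuck-at-1, N7 stuck-at-1}.
Test 2 (a=0, b=1, c=1): fault-free N1=1, N2=1, N3=0, N4=0, N5=1, N6=0, N7=0 → 0; observed 0. Eliminates N7 stuck-at-1.
Only N3 stuck-at-1 is consistent with every test.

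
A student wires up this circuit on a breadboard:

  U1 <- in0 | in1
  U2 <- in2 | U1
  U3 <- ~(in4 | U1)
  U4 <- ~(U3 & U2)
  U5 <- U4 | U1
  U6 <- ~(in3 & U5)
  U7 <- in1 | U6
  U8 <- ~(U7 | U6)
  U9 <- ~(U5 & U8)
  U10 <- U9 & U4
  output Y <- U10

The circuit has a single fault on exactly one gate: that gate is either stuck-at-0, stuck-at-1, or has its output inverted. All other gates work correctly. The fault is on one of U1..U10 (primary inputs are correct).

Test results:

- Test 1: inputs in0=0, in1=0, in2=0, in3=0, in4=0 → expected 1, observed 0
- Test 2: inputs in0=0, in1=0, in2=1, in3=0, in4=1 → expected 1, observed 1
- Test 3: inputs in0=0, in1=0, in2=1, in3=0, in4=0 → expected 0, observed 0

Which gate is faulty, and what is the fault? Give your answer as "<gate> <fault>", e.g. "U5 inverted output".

U2 stuck-at-1

Fault-free values for test 1 (in0=0, in1=0, in2=0, in3=0, in4=0): U1=0, U2=0, U3=1, U4=1, U5=1, U6=1, U7=1, U8=0, U9=1, U10=1, giving Y=1. Observed 0.
Test 1: faults giving observed 0 are {U2 stuck-at-1, U2 inverted output, U4 stuck-at-0, U4 inverted output, U6 stuck-at-0, U6 inverted output, U8 stuck-at-1, U8 inverted output, U9 stuck-at-0, U9 inverted output, U10 stuck-at-0, U10 inverted output}.
Test 2 (in0=0, in1=0, in2=1, in3=0, in4=1): fault-free U1=0, U2=1, U3=0, U4=1, U5=1, U6=1, U7=1, U8=0, U9=1, U10=1 → 1; observed 1. Eliminates U4 stuck-at-0, U4 inverted output, U6 stuck-at-0, U6 inverted output, U8 stuck-at-1, U8 inverted output, U9 stuck-at-0, U9 inverted output, U10 stuck-at-0, U10 inverted output.
Test 3 (in0=0, in1=0, in2=1, in3=0, in4=0): fault-free U1=0, U2=1, U3=1, U4=0, U5=0, U6=1, U7=1, U8=0, U9=1, U10=0 → 0; observed 0. Eliminates U2 inverted output.
Only U2 stuck-at-1 is consistent with every test.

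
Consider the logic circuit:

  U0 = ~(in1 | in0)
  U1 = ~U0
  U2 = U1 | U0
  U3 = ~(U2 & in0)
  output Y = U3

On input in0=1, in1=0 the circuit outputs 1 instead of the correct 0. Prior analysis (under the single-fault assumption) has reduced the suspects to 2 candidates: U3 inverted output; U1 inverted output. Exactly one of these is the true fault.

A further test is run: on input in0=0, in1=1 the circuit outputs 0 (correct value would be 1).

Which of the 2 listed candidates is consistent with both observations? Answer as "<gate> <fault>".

U3 inverted output

Evaluate each candidate on input in0=0, in1=1:
  U3 inverted output: U0=0, U1=1, U2=1, U3=0 [inverted output] → 0 — matches
  U1 inverted output: U0=0, U1=0 [inverted output], U2=0, U3=1 → 1 — eliminated
Only U3 inverted output reproduces the observed 0.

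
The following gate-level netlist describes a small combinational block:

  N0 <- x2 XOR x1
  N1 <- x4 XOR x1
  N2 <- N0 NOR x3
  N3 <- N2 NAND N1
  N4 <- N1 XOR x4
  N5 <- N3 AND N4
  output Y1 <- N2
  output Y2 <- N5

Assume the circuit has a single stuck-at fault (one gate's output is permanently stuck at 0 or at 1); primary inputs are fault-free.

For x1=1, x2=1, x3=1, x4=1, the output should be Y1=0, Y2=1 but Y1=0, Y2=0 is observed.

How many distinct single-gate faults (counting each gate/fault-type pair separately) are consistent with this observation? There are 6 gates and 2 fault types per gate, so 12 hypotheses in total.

Fault-free: N0=0, N1=0, N2=0, N3=1, N4=1, N5=1 → Y1=0, Y2=1. Observed Y1=0, Y2=0.
  N0 stuck-at-0: output Y1=0, Y2=1 ✗
  N0 stuck-at-1: output Y1=0, Y2=1 ✗
  N1 stuck-at-0: output Y1=0, Y2=1 ✗
  N1 stuck-at-1: output Y1=0, Y2=0 ✓
  N2 stuck-at-0: output Y1=0, Y2=1 ✗
  N2 stuck-at-1: output Y1=1, Y2=1 ✗
  N3 stuck-at-0: output Y1=0, Y2=0 ✓
  N3 stuck-at-1: output Y1=0, Y2=1 ✗
  N4 stuck-at-0: output Y1=0, Y2=0 ✓
  N4 stuck-at-1: output Y1=0, Y2=1 ✗
  N5 stuck-at-0: output Y1=0, Y2=0 ✓
  N5 stuck-at-1: output Y1=0, Y2=1 ✗
Consistent faults: {N1 stuck-at-1, N3 stuck-at-0, N4 stuck-at-0, N5 stuck-at-0} — 4 in all.

4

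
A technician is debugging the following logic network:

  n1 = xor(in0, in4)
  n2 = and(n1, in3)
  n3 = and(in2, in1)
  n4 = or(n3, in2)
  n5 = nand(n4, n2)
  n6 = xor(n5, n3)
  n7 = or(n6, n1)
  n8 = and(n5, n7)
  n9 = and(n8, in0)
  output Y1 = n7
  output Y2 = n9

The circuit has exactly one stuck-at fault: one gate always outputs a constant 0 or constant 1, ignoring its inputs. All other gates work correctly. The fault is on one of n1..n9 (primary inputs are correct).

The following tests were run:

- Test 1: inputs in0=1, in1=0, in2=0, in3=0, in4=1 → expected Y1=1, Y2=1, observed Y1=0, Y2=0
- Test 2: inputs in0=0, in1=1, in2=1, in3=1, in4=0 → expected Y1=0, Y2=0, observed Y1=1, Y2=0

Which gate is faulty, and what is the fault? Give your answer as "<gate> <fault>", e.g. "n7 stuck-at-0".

n5 stuck-at-0

Fault-free values for test 1 (in0=1, in1=0, in2=0, in3=0, in4=1): n1=0, n2=0, n3=0, n4=0, n5=1, n6=1, n7=1, n8=1, n9=1, giving Y1=1, Y2=1. Observed Y1=0, Y2=0.
Test 1: faults giving observed Y1=0, Y2=0 are {n3 stuck-at-1, n5 stuck-at-0, n6 stuck-at-0, n7 stuck-at-0}.
Test 2 (in0=0, in1=1, in2=1, in3=1, in4=0): fault-free n1=0, n2=0, n3=1, n4=1, n5=1, n6=0, n7=0, n8=0, n9=0 → Y1=0, Y2=0; observed Y1=1, Y2=0. Eliminates n3 stuck-at-1, n6 stuck-at-0, n7 stuck-at-0.
Only n5 stuck-at-0 is consistent with every test.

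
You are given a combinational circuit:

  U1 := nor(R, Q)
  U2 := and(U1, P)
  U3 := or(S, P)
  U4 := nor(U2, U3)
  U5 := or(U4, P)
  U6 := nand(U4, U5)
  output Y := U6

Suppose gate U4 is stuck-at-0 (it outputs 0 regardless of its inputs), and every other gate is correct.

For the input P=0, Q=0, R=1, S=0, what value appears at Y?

Propagate with U4 forced: U1=0, U2=0, U3=0, U4=0 [stuck-at-0], U5=0, U6=1.
So Y = 1. (Without the fault it would be 0.)

1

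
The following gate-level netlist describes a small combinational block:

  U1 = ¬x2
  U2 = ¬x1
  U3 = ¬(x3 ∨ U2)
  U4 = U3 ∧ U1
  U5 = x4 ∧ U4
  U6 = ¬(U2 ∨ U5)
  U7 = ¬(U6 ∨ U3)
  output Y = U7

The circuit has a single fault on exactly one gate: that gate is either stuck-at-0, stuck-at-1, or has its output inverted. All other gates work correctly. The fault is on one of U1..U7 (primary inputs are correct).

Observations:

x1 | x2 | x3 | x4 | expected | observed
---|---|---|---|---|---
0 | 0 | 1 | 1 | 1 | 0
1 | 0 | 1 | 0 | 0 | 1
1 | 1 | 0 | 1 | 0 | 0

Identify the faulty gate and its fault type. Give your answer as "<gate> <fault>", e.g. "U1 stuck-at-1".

Fault-free values for test 1 (x1=0, x2=0, x3=1, x4=1): U1=1, U2=1, U3=0, U4=0, U5=0, U6=0, U7=1, giving Y=1. Observed 0.
Test 1: faults giving observed 0 are {U2 stuck-at-0, U2 inverted output, U3 stuck-at-1, U3 inverted output, U6 stuck-at-1, U6 inverted output, U7 stuck-at-0, U7 inverted output}.
Test 2 (x1=1, x2=0, x3=1, x4=0): fault-free U1=1, U2=0, U3=0, U4=0, U5=0, U6=1, U7=0 → 0; observed 1. Eliminates U2 stuck-at-0, U3 stuck-at-1, U3 inverted output, U6 stuck-at-1, U7 stuck-at-0.
Test 3 (x1=1, x2=1, x3=0, x4=1): fault-free U1=0, U2=0, U3=1, U4=0, U5=0, U6=1, U7=0 → 0; observed 0. Eliminates U2 inverted output, U7 inverted output.
Only U6 inverted output is consistent with every test.

U6 inverted output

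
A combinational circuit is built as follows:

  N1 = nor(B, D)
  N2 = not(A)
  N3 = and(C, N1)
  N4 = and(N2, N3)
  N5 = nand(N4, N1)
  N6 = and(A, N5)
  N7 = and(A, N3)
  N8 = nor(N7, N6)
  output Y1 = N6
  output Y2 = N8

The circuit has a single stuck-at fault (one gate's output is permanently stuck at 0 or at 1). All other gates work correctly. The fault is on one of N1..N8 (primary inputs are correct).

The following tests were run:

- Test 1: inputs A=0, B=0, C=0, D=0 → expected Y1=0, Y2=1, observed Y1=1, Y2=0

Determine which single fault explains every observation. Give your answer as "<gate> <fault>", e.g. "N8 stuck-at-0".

N6 stuck-at-1

Fault-free values for test 1 (A=0, B=0, C=0, D=0): N1=1, N2=1, N3=0, N4=0, N5=1, N6=0, N7=0, N8=1, giving Y1=0, Y2=1. Observed Y1=1, Y2=0.
Test 1: faults giving observed Y1=1, Y2=0 are {N6 stuck-at-1}.
Only N6 stuck-at-1 is consistent with every test.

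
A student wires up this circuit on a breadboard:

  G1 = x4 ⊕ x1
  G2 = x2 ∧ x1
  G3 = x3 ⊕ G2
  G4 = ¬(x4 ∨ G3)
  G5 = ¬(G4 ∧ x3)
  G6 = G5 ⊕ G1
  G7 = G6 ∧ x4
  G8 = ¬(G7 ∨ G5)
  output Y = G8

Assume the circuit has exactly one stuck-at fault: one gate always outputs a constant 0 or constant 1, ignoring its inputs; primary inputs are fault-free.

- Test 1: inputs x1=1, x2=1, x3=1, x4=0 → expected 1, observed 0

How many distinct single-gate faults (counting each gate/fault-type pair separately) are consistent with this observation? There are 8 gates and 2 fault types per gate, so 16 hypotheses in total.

6

Fault-free: G1=1, G2=1, G3=0, G4=1, G5=0, G6=1, G7=0, G8=1 → 1. Observed 0.
  G1: none of the 2 fault types match ✗
  G2: stuck-at-0 ✓; others ✗
  G3: stuck-at-1 ✓; others ✗
  G4: stuck-at-0 ✓; others ✗
  G5: stuck-at-1 ✓; others ✗
  G6: none of the 2 fault types match ✗
  G7: stuck-at-1 ✓; others ✗
  G8: stuck-at-0 ✓; others ✗
Consistent faults: {G2 stuck-at-0, G3 stuck-at-1, G4 stuck-at-0, G5 stuck-at-1, G7 stuck-at-1, G8 stuck-at-0} — 6 in all.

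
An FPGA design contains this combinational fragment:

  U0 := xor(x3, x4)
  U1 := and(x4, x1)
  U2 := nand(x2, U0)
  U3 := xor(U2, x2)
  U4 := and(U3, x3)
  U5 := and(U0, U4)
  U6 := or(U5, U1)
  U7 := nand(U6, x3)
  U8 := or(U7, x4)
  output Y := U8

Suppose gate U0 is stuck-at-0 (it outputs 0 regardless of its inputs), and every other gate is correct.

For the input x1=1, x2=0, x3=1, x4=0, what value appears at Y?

Propagate with U0 forced: U0=0 [stuck-at-0], U1=0, U2=1, U3=1, U4=1, U5=0, U6=0, U7=1, U8=1.
So Y = 1. (Without the fault it would be 0.)

1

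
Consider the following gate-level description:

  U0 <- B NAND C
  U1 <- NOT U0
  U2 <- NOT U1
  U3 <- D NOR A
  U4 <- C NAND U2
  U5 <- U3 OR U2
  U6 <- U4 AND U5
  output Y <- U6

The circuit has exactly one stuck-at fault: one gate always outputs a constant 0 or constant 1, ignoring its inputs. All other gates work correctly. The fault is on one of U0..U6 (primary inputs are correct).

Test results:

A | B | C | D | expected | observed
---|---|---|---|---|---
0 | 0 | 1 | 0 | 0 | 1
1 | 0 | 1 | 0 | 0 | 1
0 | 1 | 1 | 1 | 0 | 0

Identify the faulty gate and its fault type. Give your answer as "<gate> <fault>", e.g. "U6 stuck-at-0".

U4 stuck-at-1

Fault-free values for test 1 (A=0, B=0, C=1, D=0): U0=1, U1=0, U2=1, U3=1, U4=0, U5=1, U6=0, giving Y=0. Observed 1.
Test 1: faults giving observed 1 are {U0 stuck-at-0, U1 stuck-at-1, U2 stuck-at-0, U4 stuck-at-1, U6 stuck-at-1}.
Test 2 (A=1, B=0, C=1, D=0): fault-free U0=1, U1=0, U2=1, U3=0, U4=0, U5=1, U6=0 → 0; observed 1. Eliminates U0 stuck-at-0, U1 stuck-at-1, U2 stuck-at-0.
Test 3 (A=0, B=1, C=1, D=1): fault-free U0=0, U1=1, U2=0, U3=0, U4=1, U5=0, U6=0 → 0; observed 0. Eliminates U6 stuck-at-1.
Only U4 stuck-at-1 is consistent with every test.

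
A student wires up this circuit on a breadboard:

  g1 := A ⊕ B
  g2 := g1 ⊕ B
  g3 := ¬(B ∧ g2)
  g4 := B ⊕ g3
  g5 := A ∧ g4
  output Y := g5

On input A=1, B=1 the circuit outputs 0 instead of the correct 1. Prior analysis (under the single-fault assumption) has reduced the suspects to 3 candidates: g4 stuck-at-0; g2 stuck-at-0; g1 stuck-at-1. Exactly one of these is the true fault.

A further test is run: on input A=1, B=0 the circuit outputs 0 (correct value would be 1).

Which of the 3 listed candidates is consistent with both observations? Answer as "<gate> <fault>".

Evaluate each candidate on input A=1, B=0:
  g4 stuck-at-0: g1=1, g2=1, g3=1, g4=0 [stuck-at-0], g5=0 → 0 — matches
  g2 stuck-at-0: g1=1, g2=0 [stuck-at-0], g3=1, g4=1, g5=1 → 1 — eliminated
  g1 stuck-at-1: g1=1 [stuck-at-1], g2=1, g3=1, g4=1, g5=1 → 1 — eliminated
Only g4 stuck-at-0 reproduces the observed 0.

g4 stuck-at-0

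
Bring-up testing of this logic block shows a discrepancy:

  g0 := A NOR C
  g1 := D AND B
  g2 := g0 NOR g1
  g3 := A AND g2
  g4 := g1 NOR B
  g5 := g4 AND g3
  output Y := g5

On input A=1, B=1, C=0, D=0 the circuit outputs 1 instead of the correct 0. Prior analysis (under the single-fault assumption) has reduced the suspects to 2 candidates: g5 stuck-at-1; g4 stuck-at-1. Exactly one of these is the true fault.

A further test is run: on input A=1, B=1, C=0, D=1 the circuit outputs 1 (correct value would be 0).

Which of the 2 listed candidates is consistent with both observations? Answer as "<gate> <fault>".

g5 stuck-at-1

Evaluate each candidate on input A=1, B=1, C=0, D=1:
  g5 stuck-at-1: g0=0, g1=1, g2=0, g3=0, g4=0, g5=1 [stuck-at-1] → 1 — matches
  g4 stuck-at-1: g0=0, g1=1, g2=0, g3=0, g4=1 [stuck-at-1], g5=0 → 0 — eliminated
Only g5 stuck-at-1 reproduces the observed 1.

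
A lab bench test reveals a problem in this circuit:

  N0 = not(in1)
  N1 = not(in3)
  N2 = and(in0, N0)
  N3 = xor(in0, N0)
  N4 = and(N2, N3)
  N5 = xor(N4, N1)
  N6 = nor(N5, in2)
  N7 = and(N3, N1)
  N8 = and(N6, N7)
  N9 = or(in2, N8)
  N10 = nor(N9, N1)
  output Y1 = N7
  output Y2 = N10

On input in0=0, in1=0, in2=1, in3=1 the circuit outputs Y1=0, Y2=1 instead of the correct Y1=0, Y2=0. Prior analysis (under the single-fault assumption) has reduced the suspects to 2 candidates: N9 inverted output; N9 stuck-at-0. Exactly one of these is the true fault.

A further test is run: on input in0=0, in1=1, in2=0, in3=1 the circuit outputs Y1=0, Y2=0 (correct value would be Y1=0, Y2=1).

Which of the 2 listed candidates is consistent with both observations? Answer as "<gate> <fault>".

Evaluate each candidate on input in0=0, in1=1, in2=0, in3=1:
  N9 inverted output: N0=0, N1=0, N2=0, N3=0, N4=0, N5=0, N6=1, N7=0, N8=0, N9=1 [inverted output], N10=0 → Y1=0, Y2=0 — matches
  N9 stuck-at-0: N0=0, N1=0, N2=0, N3=0, N4=0, N5=0, N6=1, N7=0, N8=0, N9=0 [stuck-at-0], N10=1 → Y1=0, Y2=1 — eliminated
Only N9 inverted output reproduces the observed Y1=0, Y2=0.

N9 inverted output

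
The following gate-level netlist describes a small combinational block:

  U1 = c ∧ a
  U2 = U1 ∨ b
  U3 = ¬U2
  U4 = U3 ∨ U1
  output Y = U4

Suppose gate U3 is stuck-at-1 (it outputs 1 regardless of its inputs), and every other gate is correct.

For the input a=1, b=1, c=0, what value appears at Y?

1

Propagate with U3 forced: U1=0, U2=1, U3=1 [stuck-at-1], U4=1.
So Y = 1. (Without the fault it would be 0.)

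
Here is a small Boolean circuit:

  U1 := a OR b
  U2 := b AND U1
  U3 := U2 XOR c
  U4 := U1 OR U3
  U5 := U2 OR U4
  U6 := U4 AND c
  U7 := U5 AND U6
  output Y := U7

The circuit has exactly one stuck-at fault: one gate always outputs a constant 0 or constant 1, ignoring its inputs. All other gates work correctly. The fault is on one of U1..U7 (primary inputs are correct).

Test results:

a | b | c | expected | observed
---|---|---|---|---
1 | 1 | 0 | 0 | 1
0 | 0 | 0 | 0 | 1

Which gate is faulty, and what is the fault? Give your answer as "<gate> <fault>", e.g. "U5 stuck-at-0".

U7 stuck-at-1

Fault-free values for test 1 (a=1, b=1, c=0): U1=1, U2=1, U3=1, U4=1, U5=1, U6=0, U7=0, giving Y=0. Observed 1.
Test 1: faults giving observed 1 are {U6 stuck-at-1, U7 stuck-at-1}.
Test 2 (a=0, b=0, c=0): fault-free U1=0, U2=0, U3=0, U4=0, U5=0, U6=0, U7=0 → 0; observed 1. Eliminates U6 stuck-at-1.
Only U7 stuck-at-1 is consistent with every test.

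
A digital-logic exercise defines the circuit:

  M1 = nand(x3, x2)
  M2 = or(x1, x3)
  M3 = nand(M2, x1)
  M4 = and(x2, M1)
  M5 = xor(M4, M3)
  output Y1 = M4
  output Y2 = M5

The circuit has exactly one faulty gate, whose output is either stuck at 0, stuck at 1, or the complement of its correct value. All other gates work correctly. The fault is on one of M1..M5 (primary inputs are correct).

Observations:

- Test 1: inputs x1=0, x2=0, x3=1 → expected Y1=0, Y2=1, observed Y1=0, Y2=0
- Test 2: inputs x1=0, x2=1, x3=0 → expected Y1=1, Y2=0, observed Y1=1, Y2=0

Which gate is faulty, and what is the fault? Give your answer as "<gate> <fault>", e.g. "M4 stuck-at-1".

Fault-free values for test 1 (x1=0, x2=0, x3=1): M1=1, M2=1, M3=1, M4=0, M5=1, giving Y1=0, Y2=1. Observed Y1=0, Y2=0.
Test 1: faults giving observed Y1=0, Y2=0 are {M3 stuck-at-0, M3 inverted output, M5 stuck-at-0, M5 inverted output}.
Test 2 (x1=0, x2=1, x3=0): fault-free M1=1, M2=0, M3=1, M4=1, M5=0 → Y1=1, Y2=0; observed Y1=1, Y2=0. Eliminates M3 stuck-at-0, M3 inverted output, M5 inverted output.
Only M5 stuck-at-0 is consistent with every test.

M5 stuck-at-0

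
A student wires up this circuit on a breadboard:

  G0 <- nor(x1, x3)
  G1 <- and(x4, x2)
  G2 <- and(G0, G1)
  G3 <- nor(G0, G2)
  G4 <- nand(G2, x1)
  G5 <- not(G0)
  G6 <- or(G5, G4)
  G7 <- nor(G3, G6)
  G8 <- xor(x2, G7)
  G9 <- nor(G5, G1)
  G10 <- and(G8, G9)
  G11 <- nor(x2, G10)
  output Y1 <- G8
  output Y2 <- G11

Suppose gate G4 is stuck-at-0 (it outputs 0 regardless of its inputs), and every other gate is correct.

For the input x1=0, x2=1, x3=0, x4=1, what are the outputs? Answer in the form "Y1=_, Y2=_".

Y1=0, Y2=0

Propagate with G4 forced: G0=1, G1=1, G2=1, G3=0, G4=0 [stuck-at-0], G5=0, G6=0, G7=1, G8=0, G9=0, G10=0, G11=0.
So the outputs are Y1=0, Y2=0. (Without the fault they would be Y1=1, Y2=0.)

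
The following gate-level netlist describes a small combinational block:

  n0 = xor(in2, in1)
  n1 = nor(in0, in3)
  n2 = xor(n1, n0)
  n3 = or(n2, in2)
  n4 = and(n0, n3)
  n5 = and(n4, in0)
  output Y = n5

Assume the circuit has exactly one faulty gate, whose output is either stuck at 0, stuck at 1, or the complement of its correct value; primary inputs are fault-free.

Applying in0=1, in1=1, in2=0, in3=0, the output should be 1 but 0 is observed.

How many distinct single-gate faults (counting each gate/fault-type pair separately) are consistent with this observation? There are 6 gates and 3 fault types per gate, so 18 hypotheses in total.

12

Fault-free: n0=1, n1=0, n2=1, n3=1, n4=1, n5=1 → 1. Observed 0.
  n0: stuck-at-0, inverted output ✓; others ✗
  n1: stuck-at-1, inverted output ✓; others ✗
  n2: stuck-at-0, inverted output ✓; others ✗
  n3: stuck-at-0, inverted output ✓; others ✗
  n4: stuck-at-0, inverted output ✓; others ✗
  n5: stuck-at-0, inverted output ✓; others ✗
Consistent faults: {n0 stuck-at-0, n0 inverted output, n1 stuck-at-1, n1 inverted output, n2 stuck-at-0, n2 inverted output, n3 stuck-at-0, n3 inverted output, n4 stuck-at-0, n4 inverted output, n5 stuck-at-0, n5 inverted output} — 12 in all.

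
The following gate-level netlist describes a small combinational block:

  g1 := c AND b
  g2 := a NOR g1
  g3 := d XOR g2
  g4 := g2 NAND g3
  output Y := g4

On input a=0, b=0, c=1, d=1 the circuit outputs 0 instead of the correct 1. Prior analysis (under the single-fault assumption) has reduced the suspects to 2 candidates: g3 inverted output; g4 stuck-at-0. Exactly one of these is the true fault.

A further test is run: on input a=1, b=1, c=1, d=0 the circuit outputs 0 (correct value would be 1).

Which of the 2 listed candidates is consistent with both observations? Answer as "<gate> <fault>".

g4 stuck-at-0

Evaluate each candidate on input a=1, b=1, c=1, d=0:
  g3 inverted output: g1=1, g2=0, g3=1 [inverted output], g4=1 → 1 — eliminated
  g4 stuck-at-0: g1=1, g2=0, g3=0, g4=0 [stuck-at-0] → 0 — matches
Only g4 stuck-at-0 reproduces the observed 0.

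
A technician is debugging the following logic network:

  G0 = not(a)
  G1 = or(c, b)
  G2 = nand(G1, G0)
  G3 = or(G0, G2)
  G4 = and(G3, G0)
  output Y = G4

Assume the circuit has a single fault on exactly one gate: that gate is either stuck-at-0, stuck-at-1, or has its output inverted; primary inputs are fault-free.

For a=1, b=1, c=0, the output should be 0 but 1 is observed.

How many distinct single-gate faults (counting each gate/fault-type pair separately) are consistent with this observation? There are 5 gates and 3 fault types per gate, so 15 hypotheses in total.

4

Fault-free: G0=0, G1=1, G2=1, G3=1, G4=0 → 0. Observed 1.
  G0: stuck-at-1, inverted output ✓; others ✗
  G1: none of the 3 fault types match ✗
  G2: none of the 3 fault types match ✗
  G3: none of the 3 fault types match ✗
  G4: stuck-at-1, inverted output ✓; others ✗
Consistent faults: {G0 stuck-at-1, G0 inverted output, G4 stuck-at-1, G4 inverted output} — 4 in all.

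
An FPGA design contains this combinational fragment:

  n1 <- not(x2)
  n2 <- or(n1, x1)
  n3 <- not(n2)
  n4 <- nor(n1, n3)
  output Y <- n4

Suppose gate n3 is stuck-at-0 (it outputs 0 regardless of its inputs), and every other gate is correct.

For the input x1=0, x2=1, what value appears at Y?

Propagate with n3 forced: n1=0, n2=0, n3=0 [stuck-at-0], n4=1.
So Y = 1. (Without the fault it would be 0.)

1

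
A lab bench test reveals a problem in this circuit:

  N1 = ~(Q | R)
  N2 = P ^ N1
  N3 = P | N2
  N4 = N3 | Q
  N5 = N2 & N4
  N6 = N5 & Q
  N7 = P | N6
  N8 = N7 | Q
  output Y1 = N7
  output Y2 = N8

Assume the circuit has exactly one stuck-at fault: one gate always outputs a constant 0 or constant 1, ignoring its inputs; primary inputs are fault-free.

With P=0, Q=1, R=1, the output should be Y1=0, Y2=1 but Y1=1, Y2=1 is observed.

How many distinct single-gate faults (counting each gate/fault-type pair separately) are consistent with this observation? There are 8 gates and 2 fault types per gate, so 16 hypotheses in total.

Fault-free: N1=0, N2=0, N3=0, N4=1, N5=0, N6=0, N7=0, N8=1 → Y1=0, Y2=1. Observed Y1=1, Y2=1.
  N1: stuck-at-1 ✓; others ✗
  N2: stuck-at-1 ✓; others ✗
  N3: none of the 2 fault types match ✗
  N4: none of the 2 fault types match ✗
  N5: stuck-at-1 ✓; others ✗
  N6: stuck-at-1 ✓; others ✗
  N7: stuck-at-1 ✓; others ✗
  N8: none of the 2 fault types match ✗
Consistent faults: {N1 stuck-at-1, N2 stuck-at-1, N5 stuck-at-1, N6 stuck-at-1, N7 stuck-at-1} — 5 in all.

5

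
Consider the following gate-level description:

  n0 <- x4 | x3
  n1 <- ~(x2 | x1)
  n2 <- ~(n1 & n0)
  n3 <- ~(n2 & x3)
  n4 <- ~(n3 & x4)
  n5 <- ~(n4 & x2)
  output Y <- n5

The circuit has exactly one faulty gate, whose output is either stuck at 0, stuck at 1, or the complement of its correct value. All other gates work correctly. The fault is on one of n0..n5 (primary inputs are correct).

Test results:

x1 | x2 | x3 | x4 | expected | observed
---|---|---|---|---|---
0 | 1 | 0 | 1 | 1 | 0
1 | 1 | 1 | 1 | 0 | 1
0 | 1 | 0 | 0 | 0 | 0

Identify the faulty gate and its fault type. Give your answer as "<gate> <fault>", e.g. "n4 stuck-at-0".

Fault-free values for test 1 (x1=0, x2=1, x3=0, x4=1): n0=1, n1=0, n2=1, n3=1, n4=0, n5=1, giving Y=1. Observed 0.
Test 1: faults giving observed 0 are {n3 stuck-at-0, n3 inverted output, n4 stuck-at-1, n4 inverted output, n5 stuck-at-0, n5 inverted output}.
Test 2 (x1=1, x2=1, x3=1, x4=1): fault-free n0=1, n1=0, n2=1, n3=0, n4=1, n5=0 → 0; observed 1. Eliminates n3 stuck-at-0, n4 stuck-at-1, n5 stuck-at-0.
Test 3 (x1=0, x2=1, x3=0, x4=0): fault-free n0=0, n1=0, n2=1, n3=1, n4=1, n5=0 → 0; observed 0. Eliminates n4 inverted output, n5 inverted output.
Only n3 inverted output is consistent with every test.

n3 inverted output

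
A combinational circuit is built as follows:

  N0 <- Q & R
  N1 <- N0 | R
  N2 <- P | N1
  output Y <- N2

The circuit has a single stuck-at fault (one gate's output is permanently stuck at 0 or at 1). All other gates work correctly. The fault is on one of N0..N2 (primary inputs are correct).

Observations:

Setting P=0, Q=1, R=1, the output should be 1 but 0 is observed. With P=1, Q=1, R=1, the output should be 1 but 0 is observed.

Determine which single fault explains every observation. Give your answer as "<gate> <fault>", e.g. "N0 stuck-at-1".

N2 stuck-at-0

Fault-free values for test 1 (P=0, Q=1, R=1): N0=1, N1=1, N2=1, giving Y=1. Observed 0.
Test 1: faults giving observed 0 are {N1 stuck-at-0, N2 stuck-at-0}.
Test 2 (P=1, Q=1, R=1): fault-free N0=1, N1=1, N2=1 → 1; observed 0. Eliminates N1 stuck-at-0.
Only N2 stuck-at-0 is consistent with every test.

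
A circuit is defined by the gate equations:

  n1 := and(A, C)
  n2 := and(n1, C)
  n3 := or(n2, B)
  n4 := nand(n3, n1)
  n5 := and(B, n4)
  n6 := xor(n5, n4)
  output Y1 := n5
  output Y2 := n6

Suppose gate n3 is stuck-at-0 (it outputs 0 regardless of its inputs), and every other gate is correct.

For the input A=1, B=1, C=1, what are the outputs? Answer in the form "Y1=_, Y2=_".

Propagate with n3 forced: n1=1, n2=1, n3=0 [stuck-at-0], n4=1, n5=1, n6=0.
So the outputs are Y1=1, Y2=0. (Without the fault they would be Y1=0, Y2=0.)

Y1=1, Y2=0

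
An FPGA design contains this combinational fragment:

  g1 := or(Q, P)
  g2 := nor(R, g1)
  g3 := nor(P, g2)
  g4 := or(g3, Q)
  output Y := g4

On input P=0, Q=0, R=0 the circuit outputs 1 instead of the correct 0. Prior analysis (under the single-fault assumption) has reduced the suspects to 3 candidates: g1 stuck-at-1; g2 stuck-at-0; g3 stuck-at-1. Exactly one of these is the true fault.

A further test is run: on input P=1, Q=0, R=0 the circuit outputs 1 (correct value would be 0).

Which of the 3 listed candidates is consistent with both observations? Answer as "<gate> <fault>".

g3 stuck-at-1

Evaluate each candidate on input P=1, Q=0, R=0:
  g1 stuck-at-1: g1=1 [stuck-at-1], g2=0, g3=0, g4=0 → 0 — eliminated
  g2 stuck-at-0: g1=1, g2=0 [stuck-at-0], g3=0, g4=0 → 0 — eliminated
  g3 stuck-at-1: g1=1, g2=0, g3=1 [stuck-at-1], g4=1 → 1 — matches
Only g3 stuck-at-1 reproduces the observed 1.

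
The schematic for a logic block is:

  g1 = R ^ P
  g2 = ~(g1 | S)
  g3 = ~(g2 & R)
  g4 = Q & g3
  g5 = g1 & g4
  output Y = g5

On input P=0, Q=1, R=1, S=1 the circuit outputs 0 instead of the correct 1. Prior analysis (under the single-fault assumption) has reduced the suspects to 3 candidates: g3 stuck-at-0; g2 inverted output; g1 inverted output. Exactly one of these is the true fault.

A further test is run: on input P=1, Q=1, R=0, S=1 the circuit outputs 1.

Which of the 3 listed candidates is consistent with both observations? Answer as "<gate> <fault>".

g2 inverted output

Evaluate each candidate on input P=1, Q=1, R=0, S=1:
  g3 stuck-at-0: g1=1, g2=0, g3=0 [stuck-at-0], g4=0, g5=0 → 0 — eliminated
  g2 inverted output: g1=1, g2=1 [inverted output], g3=1, g4=1, g5=1 → 1 — matches
  g1 inverted output: g1=0 [inverted output], g2=0, g3=1, g4=1, g5=0 → 0 — eliminated
Only g2 inverted output reproduces the observed 1.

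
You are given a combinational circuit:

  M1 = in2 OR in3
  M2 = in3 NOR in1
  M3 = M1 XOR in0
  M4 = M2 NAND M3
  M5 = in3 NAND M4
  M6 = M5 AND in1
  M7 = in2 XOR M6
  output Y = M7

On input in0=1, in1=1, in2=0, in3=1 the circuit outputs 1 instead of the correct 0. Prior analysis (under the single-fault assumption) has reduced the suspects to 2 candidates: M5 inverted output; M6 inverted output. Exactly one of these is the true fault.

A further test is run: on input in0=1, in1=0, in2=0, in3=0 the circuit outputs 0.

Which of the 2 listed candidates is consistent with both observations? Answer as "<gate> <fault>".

Evaluate each candidate on input in0=1, in1=0, in2=0, in3=0:
  M5 inverted output: M1=0, M2=1, M3=1, M4=0, M5=0 [inverted output], M6=0, M7=0 → 0 — matches
  M6 inverted output: M1=0, M2=1, M3=1, M4=0, M5=1, M6=1 [inverted output], M7=1 → 1 — eliminated
Only M5 inverted output reproduces the observed 0.

M5 inverted output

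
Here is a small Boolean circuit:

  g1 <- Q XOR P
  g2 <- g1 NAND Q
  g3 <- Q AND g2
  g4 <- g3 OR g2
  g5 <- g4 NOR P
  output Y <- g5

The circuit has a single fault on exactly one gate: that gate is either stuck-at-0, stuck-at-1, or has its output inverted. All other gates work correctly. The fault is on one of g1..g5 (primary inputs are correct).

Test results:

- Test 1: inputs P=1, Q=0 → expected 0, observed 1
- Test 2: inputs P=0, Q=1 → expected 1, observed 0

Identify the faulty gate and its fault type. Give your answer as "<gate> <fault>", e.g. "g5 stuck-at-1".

Fault-free values for test 1 (P=1, Q=0): g1=1, g2=1, g3=0, g4=1, g5=0, giving Y=0. Observed 1.
Test 1: faults giving observed 1 are {g5 stuck-at-1, g5 inverted output}.
Test 2 (P=0, Q=1): fault-free g1=1, g2=0, g3=0, g4=0, g5=1 → 1; observed 0. Eliminates g5 stuck-at-1.
Only g5 inverted output is consistent with every test.

g5 inverted output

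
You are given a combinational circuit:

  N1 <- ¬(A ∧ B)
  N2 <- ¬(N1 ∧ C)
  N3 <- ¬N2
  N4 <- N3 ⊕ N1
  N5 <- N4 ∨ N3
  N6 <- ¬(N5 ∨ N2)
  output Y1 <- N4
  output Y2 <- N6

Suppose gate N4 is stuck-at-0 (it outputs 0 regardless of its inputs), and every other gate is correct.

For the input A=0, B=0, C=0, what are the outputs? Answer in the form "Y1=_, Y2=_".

Propagate with N4 forced: N1=1, N2=1, N3=0, N4=0 [stuck-at-0], N5=0, N6=0.
So the outputs are Y1=0, Y2=0. (Without the fault they would be Y1=1, Y2=0.)

Y1=0, Y2=0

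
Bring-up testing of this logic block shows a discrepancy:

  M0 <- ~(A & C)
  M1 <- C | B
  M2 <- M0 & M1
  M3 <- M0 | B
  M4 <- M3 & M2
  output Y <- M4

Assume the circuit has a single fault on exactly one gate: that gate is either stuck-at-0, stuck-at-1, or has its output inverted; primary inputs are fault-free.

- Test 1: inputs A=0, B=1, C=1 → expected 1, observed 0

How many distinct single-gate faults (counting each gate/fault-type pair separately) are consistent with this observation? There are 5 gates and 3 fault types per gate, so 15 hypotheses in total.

Fault-free: M0=1, M1=1, M2=1, M3=1, M4=1 → 1. Observed 0.
  M0: stuck-at-0, inverted output ✓; others ✗
  M1: stuck-at-0, inverted output ✓; others ✗
  M2: stuck-at-0, inverted output ✓; others ✗
  M3: stuck-at-0, inverted output ✓; others ✗
  M4: stuck-at-0, inverted output ✓; others ✗
Consistent faults: {M0 stuck-at-0, M0 inverted output, M1 stuck-at-0, M1 inverted output, M2 stuck-at-0, M2 inverted output, M3 stuck-at-0, M3 inverted output, M4 stuck-at-0, M4 inverted output} — 10 in all.

10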